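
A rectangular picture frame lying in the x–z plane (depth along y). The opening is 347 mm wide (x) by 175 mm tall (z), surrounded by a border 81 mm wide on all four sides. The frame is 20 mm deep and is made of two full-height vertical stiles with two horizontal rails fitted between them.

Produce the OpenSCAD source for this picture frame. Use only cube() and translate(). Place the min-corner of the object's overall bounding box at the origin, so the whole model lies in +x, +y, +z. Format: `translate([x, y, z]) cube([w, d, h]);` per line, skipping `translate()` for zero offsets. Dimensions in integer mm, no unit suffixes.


cube([81, 20, 337]);
translate([428, 0, 0]) cube([81, 20, 337]);
translate([81, 0, 0]) cube([347, 20, 81]);
translate([81, 0, 256]) cube([347, 20, 81]);


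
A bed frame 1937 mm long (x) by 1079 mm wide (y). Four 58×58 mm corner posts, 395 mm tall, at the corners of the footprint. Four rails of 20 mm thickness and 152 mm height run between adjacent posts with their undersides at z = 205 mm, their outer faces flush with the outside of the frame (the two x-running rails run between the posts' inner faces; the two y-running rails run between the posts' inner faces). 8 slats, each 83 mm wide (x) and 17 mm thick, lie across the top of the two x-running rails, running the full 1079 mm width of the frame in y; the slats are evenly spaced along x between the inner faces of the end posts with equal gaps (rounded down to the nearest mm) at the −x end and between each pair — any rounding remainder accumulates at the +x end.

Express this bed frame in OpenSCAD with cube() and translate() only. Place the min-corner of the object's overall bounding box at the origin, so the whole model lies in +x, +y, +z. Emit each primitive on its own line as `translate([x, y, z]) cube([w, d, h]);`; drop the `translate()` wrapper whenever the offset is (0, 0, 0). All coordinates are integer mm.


cube([58, 58, 395]);
translate([0, 1021, 0]) cube([58, 58, 395]);
translate([1879, 0, 0]) cube([58, 58, 395]);
translate([1879, 1021, 0]) cube([58, 58, 395]);
translate([58, 0, 205]) cube([1821, 20, 152]);
translate([58, 1059, 205]) cube([1821, 20, 152]);
translate([0, 58, 205]) cube([20, 963, 152]);
translate([1917, 58, 205]) cube([20, 963, 152]);
translate([186, 0, 357]) cube([83, 1079, 17]);
translate([397, 0, 357]) cube([83, 1079, 17]);
translate([608, 0, 357]) cube([83, 1079, 17]);
translate([819, 0, 357]) cube([83, 1079, 17]);
translate([1030, 0, 357]) cube([83, 1079, 17]);
translate([1241, 0, 357]) cube([83, 1079, 17]);
translate([1452, 0, 357]) cube([83, 1079, 17]);
translate([1663, 0, 357]) cube([83, 1079, 17]);


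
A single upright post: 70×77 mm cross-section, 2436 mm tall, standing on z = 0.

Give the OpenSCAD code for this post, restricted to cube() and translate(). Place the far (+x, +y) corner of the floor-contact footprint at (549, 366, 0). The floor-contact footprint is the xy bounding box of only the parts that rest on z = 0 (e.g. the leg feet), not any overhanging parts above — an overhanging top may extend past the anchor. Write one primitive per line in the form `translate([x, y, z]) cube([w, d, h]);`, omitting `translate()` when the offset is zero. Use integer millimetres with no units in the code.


translate([479, 289, 0]) cube([70, 77, 2436]);


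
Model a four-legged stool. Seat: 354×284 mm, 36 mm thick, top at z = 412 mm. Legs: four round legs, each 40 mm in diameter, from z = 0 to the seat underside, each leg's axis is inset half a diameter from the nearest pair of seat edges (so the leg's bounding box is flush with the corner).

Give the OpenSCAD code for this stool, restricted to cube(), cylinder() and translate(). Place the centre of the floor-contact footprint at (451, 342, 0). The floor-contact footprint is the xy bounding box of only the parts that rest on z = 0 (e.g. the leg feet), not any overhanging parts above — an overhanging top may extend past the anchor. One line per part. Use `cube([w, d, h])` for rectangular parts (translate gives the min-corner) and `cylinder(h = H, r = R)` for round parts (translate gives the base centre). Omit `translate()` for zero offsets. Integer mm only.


translate([274, 200, 376]) cube([354, 284, 36]);
translate([294, 220, 0]) cylinder(h = 376, r = 20);
translate([608, 220, 0]) cylinder(h = 376, r = 20);
translate([294, 464, 0]) cylinder(h = 376, r = 20);
translate([608, 464, 0]) cylinder(h = 376, r = 20);


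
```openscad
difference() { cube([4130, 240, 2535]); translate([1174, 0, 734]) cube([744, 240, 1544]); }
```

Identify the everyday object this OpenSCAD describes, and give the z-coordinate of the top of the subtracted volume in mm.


A wall with a window opening. The window head height is 2278 mm.

A wall with a rectangular opening subtracted — a window. Sill at z = 734, opening 1544 mm tall, so the head is at 734 + 1544 = 2278 mm.


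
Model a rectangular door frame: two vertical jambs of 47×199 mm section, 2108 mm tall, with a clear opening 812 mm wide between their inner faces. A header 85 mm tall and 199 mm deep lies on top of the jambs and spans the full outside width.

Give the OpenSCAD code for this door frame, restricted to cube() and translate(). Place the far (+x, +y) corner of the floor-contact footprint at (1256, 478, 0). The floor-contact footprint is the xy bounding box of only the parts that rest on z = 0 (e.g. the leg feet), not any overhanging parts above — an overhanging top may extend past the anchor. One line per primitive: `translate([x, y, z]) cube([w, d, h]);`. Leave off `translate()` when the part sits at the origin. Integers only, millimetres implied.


translate([350, 279, 0]) cube([47, 199, 2108]);
translate([1209, 279, 0]) cube([47, 199, 2108]);
translate([350, 279, 2108]) cube([906, 199, 85]);


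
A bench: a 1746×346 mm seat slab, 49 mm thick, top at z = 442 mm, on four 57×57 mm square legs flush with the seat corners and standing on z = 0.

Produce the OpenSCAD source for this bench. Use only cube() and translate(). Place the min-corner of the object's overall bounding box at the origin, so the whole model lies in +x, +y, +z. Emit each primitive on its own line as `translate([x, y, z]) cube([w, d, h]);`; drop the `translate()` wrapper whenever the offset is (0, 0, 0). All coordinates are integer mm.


// leg_h = 442 − 49 = 393
translate([0, 0, 393]) cube([1746, 346, 49]);
cube([57, 57, 393]);
translate([0, 289, 0]) cube([57, 57, 393]);
translate([1689, 0, 0]) cube([57, 57, 393]);
translate([1689, 289, 0]) cube([57, 57, 393]);


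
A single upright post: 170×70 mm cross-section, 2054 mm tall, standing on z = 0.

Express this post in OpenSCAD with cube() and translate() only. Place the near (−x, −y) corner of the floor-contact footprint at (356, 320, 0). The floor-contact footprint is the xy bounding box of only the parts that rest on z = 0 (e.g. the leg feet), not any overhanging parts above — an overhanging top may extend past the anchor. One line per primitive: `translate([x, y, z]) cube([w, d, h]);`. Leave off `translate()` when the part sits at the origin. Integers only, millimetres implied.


translate([356, 320, 0]) cube([170, 70, 2054]);


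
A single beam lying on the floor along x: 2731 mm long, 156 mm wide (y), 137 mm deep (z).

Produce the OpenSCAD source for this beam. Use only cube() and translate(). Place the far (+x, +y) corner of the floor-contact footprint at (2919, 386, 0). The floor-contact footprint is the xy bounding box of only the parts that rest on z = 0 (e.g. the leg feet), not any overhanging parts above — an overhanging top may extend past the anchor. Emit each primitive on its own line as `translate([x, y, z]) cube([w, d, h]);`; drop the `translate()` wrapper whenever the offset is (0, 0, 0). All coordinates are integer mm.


translate([188, 230, 0]) cube([2731, 156, 137]);


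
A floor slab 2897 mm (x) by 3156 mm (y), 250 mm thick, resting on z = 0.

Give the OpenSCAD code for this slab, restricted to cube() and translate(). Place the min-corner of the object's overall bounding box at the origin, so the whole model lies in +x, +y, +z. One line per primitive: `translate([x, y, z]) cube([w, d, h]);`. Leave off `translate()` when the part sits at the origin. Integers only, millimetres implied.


cube([2897, 3156, 250]);


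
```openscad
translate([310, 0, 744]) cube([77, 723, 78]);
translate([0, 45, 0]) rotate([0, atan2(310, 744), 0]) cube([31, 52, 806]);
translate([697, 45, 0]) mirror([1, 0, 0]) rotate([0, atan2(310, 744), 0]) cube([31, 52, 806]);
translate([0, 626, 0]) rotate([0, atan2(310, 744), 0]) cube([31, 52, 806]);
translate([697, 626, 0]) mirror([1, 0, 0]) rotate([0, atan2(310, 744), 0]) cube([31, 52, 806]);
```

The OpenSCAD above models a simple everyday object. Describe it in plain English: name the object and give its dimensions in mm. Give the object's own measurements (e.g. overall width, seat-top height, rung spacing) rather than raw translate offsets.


A sawhorse. A 77×723×78 mm beam (x, y, z) sits on two A-frame leg pairs. Each pair is two raked legs of 31×52 mm section (52 mm along y) splaying symmetrically in x. Each leg rises 744 mm vertically over 310 mm of horizontal reach and is 806 mm long along its own axis. Every leg's outer bottom edge rests on the floor and its outer top edge meets a bottom edge of the beam — the left legs (tilting toward +x) meet the beam's −x bottom edge, the right legs (their mirror images, tilting toward −x) meet its +x bottom edge — so the leg tops tuck under the beam, the beam's underside is 744 mm above the floor, and the feet are 697 mm apart outside-to-outside with the beam centred between them. The two leg pairs are set in 45 mm from either end of the beam.


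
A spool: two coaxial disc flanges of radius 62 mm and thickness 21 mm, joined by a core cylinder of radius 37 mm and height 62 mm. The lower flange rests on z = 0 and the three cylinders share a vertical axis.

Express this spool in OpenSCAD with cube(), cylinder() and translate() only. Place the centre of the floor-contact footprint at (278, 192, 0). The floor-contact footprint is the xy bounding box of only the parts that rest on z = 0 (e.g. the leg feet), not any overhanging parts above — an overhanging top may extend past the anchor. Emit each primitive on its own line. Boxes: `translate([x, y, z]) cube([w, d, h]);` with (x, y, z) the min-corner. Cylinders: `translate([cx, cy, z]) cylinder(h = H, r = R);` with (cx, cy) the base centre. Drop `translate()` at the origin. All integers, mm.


translate([278, 192, 0]) cylinder(h = 21, r = 62);
translate([278, 192, 21]) cylinder(h = 62, r = 37);
translate([278, 192, 83]) cylinder(h = 21, r = 62);


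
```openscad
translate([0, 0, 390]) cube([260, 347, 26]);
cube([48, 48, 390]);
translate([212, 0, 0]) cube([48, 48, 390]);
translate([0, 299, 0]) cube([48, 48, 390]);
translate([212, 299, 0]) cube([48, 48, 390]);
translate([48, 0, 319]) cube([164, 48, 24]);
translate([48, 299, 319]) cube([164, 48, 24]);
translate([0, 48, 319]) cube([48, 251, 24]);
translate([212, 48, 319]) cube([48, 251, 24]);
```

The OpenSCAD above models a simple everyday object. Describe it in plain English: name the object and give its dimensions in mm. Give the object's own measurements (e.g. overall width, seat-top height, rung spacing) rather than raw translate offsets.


A simple wooden stool: a rectangular seat 260 mm (x) by 347 mm (y), 26 mm thick, top face at z = 416 mm, on four square legs, each 48×48 mm in cross-section. The legs rest on z = 0, each flush with a corner of the seat. Four stretchers, 48 mm wide and 24 mm tall, connect adjacent legs with their undersides at z = 319 mm, each running between the inner faces of the legs it joins and aligned with the legs' outer faces on the other axis.


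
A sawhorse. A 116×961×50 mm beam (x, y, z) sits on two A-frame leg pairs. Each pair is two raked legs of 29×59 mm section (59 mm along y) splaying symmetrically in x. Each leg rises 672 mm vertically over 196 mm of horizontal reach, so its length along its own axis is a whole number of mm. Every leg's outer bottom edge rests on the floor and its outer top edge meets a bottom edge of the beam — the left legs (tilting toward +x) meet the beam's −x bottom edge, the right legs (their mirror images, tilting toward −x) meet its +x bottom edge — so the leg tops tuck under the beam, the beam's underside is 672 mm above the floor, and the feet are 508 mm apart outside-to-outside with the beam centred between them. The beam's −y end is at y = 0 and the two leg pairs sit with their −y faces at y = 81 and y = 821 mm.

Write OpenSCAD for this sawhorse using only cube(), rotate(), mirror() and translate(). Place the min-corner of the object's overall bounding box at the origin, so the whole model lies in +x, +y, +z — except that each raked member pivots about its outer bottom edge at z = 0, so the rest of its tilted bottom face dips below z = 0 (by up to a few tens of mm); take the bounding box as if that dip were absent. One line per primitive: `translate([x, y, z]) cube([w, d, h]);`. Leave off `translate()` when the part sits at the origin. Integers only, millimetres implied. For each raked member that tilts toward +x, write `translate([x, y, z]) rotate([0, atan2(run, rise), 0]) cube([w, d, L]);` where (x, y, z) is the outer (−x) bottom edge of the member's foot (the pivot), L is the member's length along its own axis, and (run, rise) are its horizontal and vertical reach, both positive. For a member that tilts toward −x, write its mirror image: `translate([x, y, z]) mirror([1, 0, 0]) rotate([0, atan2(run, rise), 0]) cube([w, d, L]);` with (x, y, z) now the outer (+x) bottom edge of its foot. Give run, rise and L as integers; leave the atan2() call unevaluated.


translate([196, 0, 672]) cube([116, 961, 50]);
translate([0, 81, 0]) rotate([0, atan2(196, 672), 0]) cube([29, 59, 700]);
translate([508, 81, 0]) mirror([1, 0, 0]) rotate([0, atan2(196, 672), 0]) cube([29, 59, 700]);
translate([0, 821, 0]) rotate([0, atan2(196, 672), 0]) cube([29, 59, 700]);
translate([508, 821, 0]) mirror([1, 0, 0]) rotate([0, atan2(196, 672), 0]) cube([29, 59, 700]);


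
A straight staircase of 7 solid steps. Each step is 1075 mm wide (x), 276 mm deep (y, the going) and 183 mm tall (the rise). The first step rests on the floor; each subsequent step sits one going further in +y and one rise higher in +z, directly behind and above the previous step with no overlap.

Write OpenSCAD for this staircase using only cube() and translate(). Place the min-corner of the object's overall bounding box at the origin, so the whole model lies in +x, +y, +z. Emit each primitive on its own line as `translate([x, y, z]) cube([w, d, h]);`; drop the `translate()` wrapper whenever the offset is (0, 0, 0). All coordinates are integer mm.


cube([1075, 276, 183]);
translate([0, 276, 183]) cube([1075, 276, 183]);
translate([0, 552, 366]) cube([1075, 276, 183]);
translate([0, 828, 549]) cube([1075, 276, 183]);
translate([0, 1104, 732]) cube([1075, 276, 183]);
translate([0, 1380, 915]) cube([1075, 276, 183]);
translate([0, 1656, 1098]) cube([1075, 276, 183]);


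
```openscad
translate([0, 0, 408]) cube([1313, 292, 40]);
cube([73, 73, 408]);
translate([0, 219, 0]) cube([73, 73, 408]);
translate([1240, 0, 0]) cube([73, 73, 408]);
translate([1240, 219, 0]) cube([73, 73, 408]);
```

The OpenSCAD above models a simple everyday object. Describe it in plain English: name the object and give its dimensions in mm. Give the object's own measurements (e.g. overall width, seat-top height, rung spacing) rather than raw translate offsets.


A long wooden bench with a 1313 mm (x) × 292 mm (y) seat, 40 mm thick, its top surface 448 mm above the floor. Four 73 mm square legs at the seat corners, flush with the edges, run from z = 0 to the seat underside.


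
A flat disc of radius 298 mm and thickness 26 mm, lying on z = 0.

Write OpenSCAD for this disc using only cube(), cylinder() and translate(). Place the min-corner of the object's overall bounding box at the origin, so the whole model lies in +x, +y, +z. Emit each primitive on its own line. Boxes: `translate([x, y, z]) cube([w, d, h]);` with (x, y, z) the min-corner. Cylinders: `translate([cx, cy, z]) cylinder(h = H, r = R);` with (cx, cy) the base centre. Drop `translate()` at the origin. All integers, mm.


translate([298, 298, 0]) cylinder(h = 26, r = 298);


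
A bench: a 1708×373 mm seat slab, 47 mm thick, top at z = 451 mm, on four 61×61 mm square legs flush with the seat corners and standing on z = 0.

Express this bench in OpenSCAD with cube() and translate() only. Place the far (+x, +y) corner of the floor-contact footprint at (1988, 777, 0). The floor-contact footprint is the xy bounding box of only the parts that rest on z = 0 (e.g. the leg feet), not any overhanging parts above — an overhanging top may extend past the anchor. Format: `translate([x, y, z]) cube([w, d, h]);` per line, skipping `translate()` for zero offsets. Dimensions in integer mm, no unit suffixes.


translate([280, 404, 404]) cube([1708, 373, 47]);
translate([280, 404, 0]) cube([61, 61, 404]);
translate([280, 716, 0]) cube([61, 61, 404]);
translate([1927, 404, 0]) cube([61, 61, 404]);
translate([1927, 716, 0]) cube([61, 61, 404]);


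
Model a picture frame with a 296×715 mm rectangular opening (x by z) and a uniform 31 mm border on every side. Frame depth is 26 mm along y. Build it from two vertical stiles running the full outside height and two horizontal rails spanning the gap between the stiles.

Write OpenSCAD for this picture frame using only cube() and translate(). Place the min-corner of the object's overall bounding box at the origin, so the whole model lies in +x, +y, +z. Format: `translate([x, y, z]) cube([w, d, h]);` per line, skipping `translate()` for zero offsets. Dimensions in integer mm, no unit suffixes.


cube([31, 26, 777]);
translate([327, 0, 0]) cube([31, 26, 777]);
translate([31, 0, 0]) cube([296, 26, 31]);
translate([31, 0, 746]) cube([296, 26, 31]);


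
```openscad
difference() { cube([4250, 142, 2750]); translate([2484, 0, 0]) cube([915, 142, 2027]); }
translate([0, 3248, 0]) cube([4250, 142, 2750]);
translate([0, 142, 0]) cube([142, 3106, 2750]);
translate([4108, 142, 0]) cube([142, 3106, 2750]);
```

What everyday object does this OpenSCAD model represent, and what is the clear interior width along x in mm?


A single room. The interior width is 3966 mm.

Four walls enclosing a rectangle with a door in the front wall — a room. Outside width 4250 minus two 142 mm walls gives 3966 mm.


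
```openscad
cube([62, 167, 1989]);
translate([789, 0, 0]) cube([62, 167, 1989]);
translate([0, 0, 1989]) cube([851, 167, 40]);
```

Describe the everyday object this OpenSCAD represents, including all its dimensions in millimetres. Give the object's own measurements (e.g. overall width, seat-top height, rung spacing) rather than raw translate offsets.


A door frame. The clear opening is 727 mm wide and 1989 mm high. Two 62 mm wide jambs, 167 mm deep, stand either side of the opening from the floor to the top of the opening. A 40 mm thick head sits across the top of both jambs, spanning the full outside width of the frame.


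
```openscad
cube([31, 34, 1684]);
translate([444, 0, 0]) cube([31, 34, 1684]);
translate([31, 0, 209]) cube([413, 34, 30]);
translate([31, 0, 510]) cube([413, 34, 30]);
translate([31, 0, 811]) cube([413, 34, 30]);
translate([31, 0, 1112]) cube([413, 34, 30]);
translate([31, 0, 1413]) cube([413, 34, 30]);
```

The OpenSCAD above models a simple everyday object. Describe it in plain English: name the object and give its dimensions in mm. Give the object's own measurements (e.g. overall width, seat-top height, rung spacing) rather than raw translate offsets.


A straight ladder. Two 31×34 mm vertical rails, 1684 mm tall, stand 475 mm apart (outside-to-outside) with their front faces coplanar on the −y side. 5 rungs, each 34 mm deep and 30 mm tall, span between the inner faces of the rails, front faces flush with the rails. The lowest rung's underside is at z = 209 mm and rungs are spaced 301 mm apart (underside to underside).


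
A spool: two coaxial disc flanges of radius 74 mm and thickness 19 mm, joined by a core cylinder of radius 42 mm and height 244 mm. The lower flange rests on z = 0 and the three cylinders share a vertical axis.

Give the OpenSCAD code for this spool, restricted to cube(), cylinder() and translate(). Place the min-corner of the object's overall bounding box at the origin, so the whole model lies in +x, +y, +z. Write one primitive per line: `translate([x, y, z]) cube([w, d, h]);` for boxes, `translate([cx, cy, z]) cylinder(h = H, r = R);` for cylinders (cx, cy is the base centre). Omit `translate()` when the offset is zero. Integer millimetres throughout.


translate([74, 74, 0]) cylinder(h = 19, r = 74);
translate([74, 74, 19]) cylinder(h = 244, r = 42);
translate([74, 74, 263]) cylinder(h = 19, r = 74);


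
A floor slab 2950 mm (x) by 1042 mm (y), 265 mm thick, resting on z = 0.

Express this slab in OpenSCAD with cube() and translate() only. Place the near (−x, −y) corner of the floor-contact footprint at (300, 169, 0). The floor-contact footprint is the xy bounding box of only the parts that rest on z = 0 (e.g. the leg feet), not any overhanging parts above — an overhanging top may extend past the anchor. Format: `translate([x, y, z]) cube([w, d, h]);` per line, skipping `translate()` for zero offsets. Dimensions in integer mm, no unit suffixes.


translate([300, 169, 0]) cube([2950, 1042, 265]);


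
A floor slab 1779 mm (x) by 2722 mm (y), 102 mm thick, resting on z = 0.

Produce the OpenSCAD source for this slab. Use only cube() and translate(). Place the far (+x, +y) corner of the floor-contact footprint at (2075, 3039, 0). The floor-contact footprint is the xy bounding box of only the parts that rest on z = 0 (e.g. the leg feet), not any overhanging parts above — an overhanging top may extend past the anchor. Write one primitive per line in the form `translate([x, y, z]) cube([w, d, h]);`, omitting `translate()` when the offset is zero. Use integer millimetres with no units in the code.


translate([296, 317, 0]) cube([1779, 2722, 102]);


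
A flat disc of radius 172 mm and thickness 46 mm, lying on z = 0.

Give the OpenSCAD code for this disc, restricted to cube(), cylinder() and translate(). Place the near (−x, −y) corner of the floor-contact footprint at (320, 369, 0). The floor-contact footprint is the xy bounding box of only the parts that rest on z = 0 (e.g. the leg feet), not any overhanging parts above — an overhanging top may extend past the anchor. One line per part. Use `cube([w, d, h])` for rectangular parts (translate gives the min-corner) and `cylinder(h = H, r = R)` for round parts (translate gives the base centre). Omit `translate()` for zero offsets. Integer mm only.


translate([492, 541, 0]) cylinder(h = 46, r = 172);


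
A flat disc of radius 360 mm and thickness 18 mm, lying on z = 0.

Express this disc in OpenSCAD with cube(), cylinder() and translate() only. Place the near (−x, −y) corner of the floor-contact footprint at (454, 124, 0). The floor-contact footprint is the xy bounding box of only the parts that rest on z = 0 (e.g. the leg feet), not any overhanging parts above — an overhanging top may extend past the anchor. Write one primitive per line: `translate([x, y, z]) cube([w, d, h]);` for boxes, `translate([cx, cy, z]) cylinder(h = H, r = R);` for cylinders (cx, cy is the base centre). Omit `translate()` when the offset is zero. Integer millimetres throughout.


translate([814, 484, 0]) cylinder(h = 18, r = 360);


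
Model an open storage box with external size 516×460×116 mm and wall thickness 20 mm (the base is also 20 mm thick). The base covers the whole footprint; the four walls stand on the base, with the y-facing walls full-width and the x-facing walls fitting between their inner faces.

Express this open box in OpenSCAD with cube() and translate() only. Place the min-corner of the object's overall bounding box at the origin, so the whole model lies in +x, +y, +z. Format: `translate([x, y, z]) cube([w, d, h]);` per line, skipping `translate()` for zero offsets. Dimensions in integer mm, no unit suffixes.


cube([516, 460, 20]);
translate([0, 0, 20]) cube([516, 20, 96]);
translate([0, 440, 20]) cube([516, 20, 96]);
translate([0, 20, 20]) cube([20, 420, 96]);
translate([496, 20, 20]) cube([20, 420, 96]);


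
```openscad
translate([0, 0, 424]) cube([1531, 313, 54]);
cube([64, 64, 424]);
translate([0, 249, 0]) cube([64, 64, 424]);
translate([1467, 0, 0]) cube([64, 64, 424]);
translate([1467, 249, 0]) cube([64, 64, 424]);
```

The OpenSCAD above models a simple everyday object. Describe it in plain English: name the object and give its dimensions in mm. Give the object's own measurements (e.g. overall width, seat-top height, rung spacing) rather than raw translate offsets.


A bench: a 1531×313 mm seat slab, 54 mm thick, top at z = 478 mm, on four 64×64 mm square legs flush with the seat corners and standing on z = 0.


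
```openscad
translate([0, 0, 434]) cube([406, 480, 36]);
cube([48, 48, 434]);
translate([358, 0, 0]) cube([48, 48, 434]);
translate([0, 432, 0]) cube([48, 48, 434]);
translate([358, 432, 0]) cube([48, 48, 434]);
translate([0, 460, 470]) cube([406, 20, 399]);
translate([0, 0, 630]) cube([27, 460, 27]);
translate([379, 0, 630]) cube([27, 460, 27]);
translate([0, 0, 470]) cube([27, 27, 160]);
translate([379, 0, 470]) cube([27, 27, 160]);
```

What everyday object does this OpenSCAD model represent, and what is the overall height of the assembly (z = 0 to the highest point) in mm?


A chair. The overall height is 869 mm.

A slab on four corner posts with a tall panel at the back — a chair. The seat slab sits at z = 434 with thickness 36, and the 399 mm backrest starts at the seat top, so the overall height is 434 + 36 + 399 = 869 mm.


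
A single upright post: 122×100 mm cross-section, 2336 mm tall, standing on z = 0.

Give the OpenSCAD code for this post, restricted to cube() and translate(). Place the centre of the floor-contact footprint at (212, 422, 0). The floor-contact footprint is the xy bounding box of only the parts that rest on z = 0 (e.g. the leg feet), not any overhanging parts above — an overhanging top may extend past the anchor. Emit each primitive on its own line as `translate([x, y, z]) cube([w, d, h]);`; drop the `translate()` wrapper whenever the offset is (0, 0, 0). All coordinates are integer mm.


translate([151, 372, 0]) cube([122, 100, 2336]);


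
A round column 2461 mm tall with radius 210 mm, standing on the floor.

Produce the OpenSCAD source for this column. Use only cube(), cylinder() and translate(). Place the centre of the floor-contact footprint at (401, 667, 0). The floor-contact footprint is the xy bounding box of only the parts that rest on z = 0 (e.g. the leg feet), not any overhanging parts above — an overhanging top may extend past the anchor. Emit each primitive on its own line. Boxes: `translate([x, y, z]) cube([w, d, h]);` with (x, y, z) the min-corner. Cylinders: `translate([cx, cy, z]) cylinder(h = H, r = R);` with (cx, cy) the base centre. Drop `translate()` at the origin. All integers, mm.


translate([401, 667, 0]) cylinder(h = 2461, r = 210);


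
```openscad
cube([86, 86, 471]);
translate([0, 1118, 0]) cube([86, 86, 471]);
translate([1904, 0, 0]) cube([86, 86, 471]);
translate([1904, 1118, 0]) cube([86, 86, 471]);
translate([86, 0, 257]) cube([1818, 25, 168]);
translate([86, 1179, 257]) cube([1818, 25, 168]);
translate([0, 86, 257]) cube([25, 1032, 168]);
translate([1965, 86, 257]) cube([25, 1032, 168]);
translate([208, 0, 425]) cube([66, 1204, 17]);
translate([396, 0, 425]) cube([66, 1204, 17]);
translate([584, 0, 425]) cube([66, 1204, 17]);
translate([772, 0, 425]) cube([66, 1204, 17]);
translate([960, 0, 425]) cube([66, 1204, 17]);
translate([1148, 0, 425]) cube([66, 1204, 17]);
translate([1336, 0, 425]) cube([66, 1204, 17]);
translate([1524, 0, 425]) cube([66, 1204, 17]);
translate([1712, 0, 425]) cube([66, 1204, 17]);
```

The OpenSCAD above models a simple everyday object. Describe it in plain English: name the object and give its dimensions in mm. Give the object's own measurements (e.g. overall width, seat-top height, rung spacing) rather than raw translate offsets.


A bed frame 1990 mm long (x) by 1204 mm wide (y). Four 86×86 mm corner posts, 471 mm tall, at the corners of the footprint. Four rails of 25 mm thickness and 168 mm height run between adjacent posts with their undersides at z = 257 mm, their outer faces flush with the outside of the frame (the two x-running rails run between the posts' inner faces; the two y-running rails run between the posts' inner faces). 9 slats, each 66 mm wide (x) and 17 mm thick, lie across the top of the two x-running rails, running the full 1204 mm width of the frame in y; along x they sit between the end posts with a 122 mm gap after the −x posts and between neighbouring slats, leaving 126 mm before the +x posts.


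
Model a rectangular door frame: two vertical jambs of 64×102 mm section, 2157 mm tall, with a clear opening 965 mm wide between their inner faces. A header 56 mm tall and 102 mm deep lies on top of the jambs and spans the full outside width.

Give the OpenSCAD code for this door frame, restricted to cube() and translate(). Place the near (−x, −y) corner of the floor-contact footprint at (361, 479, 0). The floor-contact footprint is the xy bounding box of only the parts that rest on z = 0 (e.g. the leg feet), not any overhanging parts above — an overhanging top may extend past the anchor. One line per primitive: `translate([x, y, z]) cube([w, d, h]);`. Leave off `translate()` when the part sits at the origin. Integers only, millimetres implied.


translate([361, 479, 0]) cube([64, 102, 2157]);
translate([1390, 479, 0]) cube([64, 102, 2157]);
translate([361, 479, 2157]) cube([1093, 102, 56]);


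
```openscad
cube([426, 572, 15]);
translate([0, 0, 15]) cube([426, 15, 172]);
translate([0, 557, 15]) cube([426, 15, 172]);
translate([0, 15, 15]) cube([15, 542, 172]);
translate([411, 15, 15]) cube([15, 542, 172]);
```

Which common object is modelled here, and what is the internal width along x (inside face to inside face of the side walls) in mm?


An open box. The internal width is 396 mm.

A 426×572 base slab with four walls standing on it — an open box. The base is 426 mm wide and the walls are 15 mm thick, so the internal width is 426 − 2 × 15 = 396 mm.


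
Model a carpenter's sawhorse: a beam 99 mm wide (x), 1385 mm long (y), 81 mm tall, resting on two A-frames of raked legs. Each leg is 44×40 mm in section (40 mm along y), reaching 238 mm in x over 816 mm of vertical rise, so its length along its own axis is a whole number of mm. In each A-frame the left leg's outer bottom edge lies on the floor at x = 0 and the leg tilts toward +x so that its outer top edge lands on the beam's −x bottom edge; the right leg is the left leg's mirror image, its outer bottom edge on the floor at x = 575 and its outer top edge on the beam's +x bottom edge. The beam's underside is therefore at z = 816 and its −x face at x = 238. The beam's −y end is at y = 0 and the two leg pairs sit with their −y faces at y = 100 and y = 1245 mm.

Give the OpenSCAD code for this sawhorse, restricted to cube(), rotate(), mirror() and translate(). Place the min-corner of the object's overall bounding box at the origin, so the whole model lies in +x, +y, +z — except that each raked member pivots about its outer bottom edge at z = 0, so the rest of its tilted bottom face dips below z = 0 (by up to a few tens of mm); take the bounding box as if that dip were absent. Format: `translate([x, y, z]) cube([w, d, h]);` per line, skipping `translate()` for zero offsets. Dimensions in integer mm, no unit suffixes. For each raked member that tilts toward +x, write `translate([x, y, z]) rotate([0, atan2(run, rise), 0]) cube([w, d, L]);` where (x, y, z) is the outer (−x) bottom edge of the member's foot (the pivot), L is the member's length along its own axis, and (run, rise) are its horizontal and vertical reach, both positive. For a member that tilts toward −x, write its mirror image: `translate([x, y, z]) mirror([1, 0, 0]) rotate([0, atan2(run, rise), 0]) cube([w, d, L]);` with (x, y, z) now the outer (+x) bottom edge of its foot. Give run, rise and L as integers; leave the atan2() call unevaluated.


// leg length = √(238² + 816²) = 850
// right-leg outer foot x = 2·238 + 99 = 575
// beam min-corner = (238, 0, 816)
translate([238, 0, 816]) cube([99, 1385, 81]);
translate([0, 100, 0]) rotate([0, atan2(238, 816), 0]) cube([44, 40, 850]);
translate([575, 100, 0]) mirror([1, 0, 0]) rotate([0, atan2(238, 816), 0]) cube([44, 40, 850]);
translate([0, 1245, 0]) rotate([0, atan2(238, 816), 0]) cube([44, 40, 850]);
translate([575, 1245, 0]) mirror([1, 0, 0]) rotate([0, atan2(238, 816), 0]) cube([44, 40, 850]);


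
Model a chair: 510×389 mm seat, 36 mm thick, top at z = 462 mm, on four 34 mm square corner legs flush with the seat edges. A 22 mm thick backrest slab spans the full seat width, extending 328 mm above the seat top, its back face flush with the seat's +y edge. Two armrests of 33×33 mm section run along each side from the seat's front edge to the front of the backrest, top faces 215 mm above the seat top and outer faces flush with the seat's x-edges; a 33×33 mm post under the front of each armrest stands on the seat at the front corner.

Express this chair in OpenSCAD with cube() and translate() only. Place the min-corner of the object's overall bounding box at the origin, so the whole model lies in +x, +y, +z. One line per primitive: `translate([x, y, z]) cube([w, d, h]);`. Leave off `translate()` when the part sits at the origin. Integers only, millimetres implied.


translate([0, 0, 426]) cube([510, 389, 36]);
cube([34, 34, 426]);
translate([476, 0, 0]) cube([34, 34, 426]);
translate([0, 355, 0]) cube([34, 34, 426]);
translate([476, 355, 0]) cube([34, 34, 426]);
translate([0, 367, 462]) cube([510, 22, 328]);
translate([0, 0, 644]) cube([33, 367, 33]);
translate([477, 0, 644]) cube([33, 367, 33]);
translate([0, 0, 462]) cube([33, 33, 182]);
translate([477, 0, 462]) cube([33, 33, 182]);


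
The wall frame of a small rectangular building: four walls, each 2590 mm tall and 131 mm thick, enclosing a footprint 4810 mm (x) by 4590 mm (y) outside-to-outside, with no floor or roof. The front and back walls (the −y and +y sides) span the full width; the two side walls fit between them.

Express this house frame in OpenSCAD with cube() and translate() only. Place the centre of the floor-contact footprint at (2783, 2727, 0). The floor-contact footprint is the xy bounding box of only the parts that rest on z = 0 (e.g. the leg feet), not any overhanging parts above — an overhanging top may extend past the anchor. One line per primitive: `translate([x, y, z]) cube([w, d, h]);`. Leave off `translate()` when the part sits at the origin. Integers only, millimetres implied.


translate([378, 432, 0]) cube([4810, 131, 2590]);
translate([378, 4891, 0]) cube([4810, 131, 2590]);
translate([378, 563, 0]) cube([131, 4328, 2590]);
translate([5057, 563, 0]) cube([131, 4328, 2590]);


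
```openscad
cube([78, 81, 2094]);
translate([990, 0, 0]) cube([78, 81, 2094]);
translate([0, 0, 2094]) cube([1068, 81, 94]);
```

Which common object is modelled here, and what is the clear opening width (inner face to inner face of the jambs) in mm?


A door frame. The clear opening width is 912 mm.

Two 2094 mm tall posts with a header on top — a door frame. The left jamb is 78 mm wide at x = 0; the right jamb starts at x = 990. The clear opening is 990 − 78 = 912 mm.


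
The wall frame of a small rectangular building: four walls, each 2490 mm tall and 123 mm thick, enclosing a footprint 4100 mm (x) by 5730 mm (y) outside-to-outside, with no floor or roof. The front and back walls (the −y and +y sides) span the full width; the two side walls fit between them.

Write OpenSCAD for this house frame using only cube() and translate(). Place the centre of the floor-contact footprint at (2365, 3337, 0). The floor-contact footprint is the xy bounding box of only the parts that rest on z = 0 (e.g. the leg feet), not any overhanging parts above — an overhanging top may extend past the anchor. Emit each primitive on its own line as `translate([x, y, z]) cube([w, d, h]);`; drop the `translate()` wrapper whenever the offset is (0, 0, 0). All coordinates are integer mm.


translate([315, 472, 0]) cube([4100, 123, 2490]);
translate([315, 6079, 0]) cube([4100, 123, 2490]);
translate([315, 595, 0]) cube([123, 5484, 2490]);
translate([4292, 595, 0]) cube([123, 5484, 2490]);


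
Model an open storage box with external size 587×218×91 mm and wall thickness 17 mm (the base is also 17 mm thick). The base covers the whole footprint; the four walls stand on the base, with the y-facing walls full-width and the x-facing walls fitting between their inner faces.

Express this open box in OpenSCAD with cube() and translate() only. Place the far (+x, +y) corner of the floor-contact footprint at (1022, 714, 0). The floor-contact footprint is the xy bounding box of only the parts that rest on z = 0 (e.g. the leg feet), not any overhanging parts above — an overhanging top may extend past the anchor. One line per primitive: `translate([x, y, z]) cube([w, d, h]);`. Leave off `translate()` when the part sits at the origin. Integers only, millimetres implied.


translate([435, 496, 0]) cube([587, 218, 17]);
translate([435, 496, 17]) cube([587, 17, 74]);
translate([435, 697, 17]) cube([587, 17, 74]);
translate([435, 513, 17]) cube([17, 184, 74]);
translate([1005, 513, 17]) cube([17, 184, 74]);


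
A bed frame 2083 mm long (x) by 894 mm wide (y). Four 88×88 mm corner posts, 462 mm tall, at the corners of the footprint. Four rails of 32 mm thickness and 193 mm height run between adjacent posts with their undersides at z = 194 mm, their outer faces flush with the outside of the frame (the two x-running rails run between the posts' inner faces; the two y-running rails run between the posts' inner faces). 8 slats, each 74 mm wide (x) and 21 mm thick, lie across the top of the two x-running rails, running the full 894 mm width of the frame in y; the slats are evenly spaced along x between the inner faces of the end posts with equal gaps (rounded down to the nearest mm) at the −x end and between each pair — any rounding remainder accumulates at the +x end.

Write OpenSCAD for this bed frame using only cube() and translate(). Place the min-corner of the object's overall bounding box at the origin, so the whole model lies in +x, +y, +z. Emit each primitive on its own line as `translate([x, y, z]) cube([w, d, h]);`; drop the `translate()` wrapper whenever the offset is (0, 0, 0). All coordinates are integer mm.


cube([88, 88, 462]);
translate([0, 806, 0]) cube([88, 88, 462]);
translate([1995, 0, 0]) cube([88, 88, 462]);
translate([1995, 806, 0]) cube([88, 88, 462]);
translate([88, 0, 194]) cube([1907, 32, 193]);
translate([88, 862, 194]) cube([1907, 32, 193]);
translate([0, 88, 194]) cube([32, 718, 193]);
translate([2051, 88, 194]) cube([32, 718, 193]);
translate([234, 0, 387]) cube([74, 894, 21]);
translate([454, 0, 387]) cube([74, 894, 21]);
translate([674, 0, 387]) cube([74, 894, 21]);
translate([894, 0, 387]) cube([74, 894, 21]);
translate([1114, 0, 387]) cube([74, 894, 21]);
translate([1334, 0, 387]) cube([74, 894, 21]);
translate([1554, 0, 387]) cube([74, 894, 21]);
translate([1774, 0, 387]) cube([74, 894, 21]);


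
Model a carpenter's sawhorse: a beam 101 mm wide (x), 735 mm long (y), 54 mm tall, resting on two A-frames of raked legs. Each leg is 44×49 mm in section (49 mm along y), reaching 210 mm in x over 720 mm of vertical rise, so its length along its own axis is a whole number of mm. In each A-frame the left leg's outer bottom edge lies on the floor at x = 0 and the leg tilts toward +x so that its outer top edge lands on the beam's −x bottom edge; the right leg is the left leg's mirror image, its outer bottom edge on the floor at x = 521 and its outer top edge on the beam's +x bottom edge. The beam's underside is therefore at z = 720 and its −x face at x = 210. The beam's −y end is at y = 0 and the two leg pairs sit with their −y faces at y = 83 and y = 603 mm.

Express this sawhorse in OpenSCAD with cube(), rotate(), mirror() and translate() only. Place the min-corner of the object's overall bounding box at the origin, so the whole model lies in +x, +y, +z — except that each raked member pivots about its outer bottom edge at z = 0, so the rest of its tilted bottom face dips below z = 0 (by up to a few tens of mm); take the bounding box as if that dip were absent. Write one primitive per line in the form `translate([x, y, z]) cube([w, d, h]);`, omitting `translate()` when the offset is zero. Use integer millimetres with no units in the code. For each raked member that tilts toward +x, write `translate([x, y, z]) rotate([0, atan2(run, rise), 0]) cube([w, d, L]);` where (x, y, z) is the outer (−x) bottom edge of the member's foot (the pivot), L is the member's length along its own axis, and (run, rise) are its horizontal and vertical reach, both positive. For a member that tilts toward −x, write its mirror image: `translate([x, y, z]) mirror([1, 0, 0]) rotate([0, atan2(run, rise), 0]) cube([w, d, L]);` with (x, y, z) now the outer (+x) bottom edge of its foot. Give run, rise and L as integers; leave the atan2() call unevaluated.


// leg length = √(210² + 720²) = 750
// right-leg outer foot x = 2·210 + 101 = 521
// beam min-corner = (210, 0, 720)
translate([210, 0, 720]) cube([101, 735, 54]);
translate([0, 83, 0]) rotate([0, atan2(210, 720), 0]) cube([44, 49, 750]);
translate([521, 83, 0]) mirror([1, 0, 0]) rotate([0, atan2(210, 720), 0]) cube([44, 49, 750]);
translate([0, 603, 0]) rotate([0, atan2(210, 720), 0]) cube([44, 49, 750]);
translate([521, 603, 0]) mirror([1, 0, 0]) rotate([0, atan2(210, 720), 0]) cube([44, 49, 750]);
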